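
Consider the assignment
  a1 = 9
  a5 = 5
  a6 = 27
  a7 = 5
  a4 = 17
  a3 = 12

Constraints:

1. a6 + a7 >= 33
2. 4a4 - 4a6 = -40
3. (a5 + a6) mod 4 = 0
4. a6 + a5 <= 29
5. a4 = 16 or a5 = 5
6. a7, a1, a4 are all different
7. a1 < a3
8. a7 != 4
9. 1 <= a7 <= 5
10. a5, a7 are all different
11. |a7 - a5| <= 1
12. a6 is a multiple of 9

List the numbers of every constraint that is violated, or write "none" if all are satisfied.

1. a6 + a7 = 27 + 5 = 32; 32 < 33, bound 33 not met — violated.
2. 4a4 - 4a6 = 4(17) - 4(27) = -40 — OK.
3. a5 + a6 = 32; 32 mod 4 = 0 — OK.
4. a6 + a5 = 27 + 5 = 32; 32 > 29, bound 29 not met — violated.
5. a4 = 17 ≠ 16, but a5 = 5 = 5 (second disjunct) — OK.
6. values 5, 9, 17 are pairwise distinct — OK.
7. a1 = 9, a3 = 12; 9 < 12 — OK.
8. a7 = 5, and 5 ≠ 4 — OK.
9. a7 = 5 lies in [1, 5] — OK.
10. a5 = a7 = 5, not all different — violated.
11. |5 - 5| = 0; 0 ≤ 1 — OK.
12. 27 / 9 = 3, so 9 divides 27 — OK.

No — constraints 1, 4, and 10 are not satisfied.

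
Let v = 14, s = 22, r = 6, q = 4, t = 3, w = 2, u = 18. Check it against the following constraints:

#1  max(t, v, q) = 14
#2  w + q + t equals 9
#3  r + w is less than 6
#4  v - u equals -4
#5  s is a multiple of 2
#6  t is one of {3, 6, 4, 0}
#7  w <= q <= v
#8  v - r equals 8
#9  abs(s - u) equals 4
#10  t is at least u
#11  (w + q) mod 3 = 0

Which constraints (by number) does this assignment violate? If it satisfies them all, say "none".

Violated: 3 and 10.

#1 max(3, 14, 4) = 14 — satisfied.
#2 w + q + t = 2 + 4 + 3 = 9 — satisfied.
#3 r + w = 6 + 2 = 8; 8 ≥ 6, bound 6 not met — violated.
#4 v - u = 14 - 18 = -4 — satisfied.
#5 22 / 2 = 11, so 2 divides 22 — satisfied.
#6 t = 3 is in {3, 6, 4, 0} — satisfied.
#7 values 2 <= 4 <= 14 — satisfied.
#8 v - r = 14 - 6 = 8 — satisfied.
#9 abs(22 - 18) = 4 — satisfied.
#10 t = 3, u = 18; 3 < 18 (want ≥) — violated.
#11 w + q = 6; 6 mod 3 = 0 — satisfied.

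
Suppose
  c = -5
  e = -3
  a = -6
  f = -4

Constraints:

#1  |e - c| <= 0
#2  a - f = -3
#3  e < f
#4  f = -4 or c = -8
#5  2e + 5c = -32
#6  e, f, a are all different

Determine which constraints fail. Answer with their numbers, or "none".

Constraints 1, 2, 3, and 5 are violated.

#1 |-3 - (-5)| = 2; 2 > 0, exceeds bound 0  no
#2 a - f = -6 - (-4) = -2, not -3  no
#3 e = -3, f = -4; -3 ≥ -4 (want <)  no
#4 f = -4 = -4 (first disjunct)  yes
#5 2e + 5c = 2(-3) + 5(-5) = -31, not -32  no
#6 values -3, -4, -6 are pairwise distinct  yes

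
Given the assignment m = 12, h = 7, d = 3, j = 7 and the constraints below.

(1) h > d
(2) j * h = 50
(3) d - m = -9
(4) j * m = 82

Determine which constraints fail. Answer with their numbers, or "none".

(1) h = 7, d = 3; 7 > 3 — satisfied.
(2) j * h = 7 * 7 = 49, not 50 — violated.
(3) d - m = 3 - 12 = -9 — satisfied.
(4) j * m = 7 * 12 = 84, not 82 — violated.

Constraints 2, 4 do not hold.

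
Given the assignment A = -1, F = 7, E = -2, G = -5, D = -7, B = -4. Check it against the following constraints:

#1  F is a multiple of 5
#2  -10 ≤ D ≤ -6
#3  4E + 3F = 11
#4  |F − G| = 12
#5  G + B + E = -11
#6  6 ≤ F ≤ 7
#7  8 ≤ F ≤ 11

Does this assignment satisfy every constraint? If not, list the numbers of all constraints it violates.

#1 7 = 5×1 + 2, so 5 does not divide 7  no
#2 D = -7 lies in [-10, -6]  yes
#3 4E + 3F = 4(-2) + 3(7) = 13, not 11  no
#4 |7 − (-5)| = 12  yes
#5 G + B + E = -5 + (-4) + (-2) = -11  yes
#6 F = 7 lies in [6, 7]  yes
#7 F = 7 is outside [8, 11]  no

The assignment fails constraints 1, 3, and 7.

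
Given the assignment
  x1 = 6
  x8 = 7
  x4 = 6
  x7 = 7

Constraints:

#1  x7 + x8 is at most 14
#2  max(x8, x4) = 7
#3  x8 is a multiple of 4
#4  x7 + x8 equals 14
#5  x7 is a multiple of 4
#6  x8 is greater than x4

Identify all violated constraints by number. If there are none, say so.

Constraints 3, 5 are violated.

#1 x7 + x8 = 7 + 7 = 14; 14 ≤ 14 — satisfied.
#2 max(7, 6) = 7 — satisfied.
#3 7 = 4*1 + 3, so 4 does not divide 7 — violated.
#4 x7 + x8 = 7 + 7 = 14 — satisfied.
#5 7 = 4*1 + 3, so 4 does not divide 7 — violated.
#6 x8 = 7, x4 = 6; 7 > 6 — satisfied.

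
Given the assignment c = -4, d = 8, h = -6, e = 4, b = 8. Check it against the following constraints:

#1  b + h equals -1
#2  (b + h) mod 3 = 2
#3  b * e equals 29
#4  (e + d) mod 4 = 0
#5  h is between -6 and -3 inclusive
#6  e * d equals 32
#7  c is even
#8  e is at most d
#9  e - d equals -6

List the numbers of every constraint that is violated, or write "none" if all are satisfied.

Constraints 1, 3, and 9 are violated.

#1 b + h = 8 + (-6) = 2, not -1  no
#2 b + h = 2; 2 mod 3 = 2  yes
#3 b * e = 8 * 4 = 32, not 29  no
#4 e + d = 12; 12 mod 4 = 0  yes
#5 h = -6 lies in [-6, -3]  yes
#6 e * d = 4 * 8 = 32  yes
#7 c = -4 is even  yes
#8 e = 4, d = 8; 4 ≤ 8  yes
#9 e - d = 4 - 8 = -4, not -6  no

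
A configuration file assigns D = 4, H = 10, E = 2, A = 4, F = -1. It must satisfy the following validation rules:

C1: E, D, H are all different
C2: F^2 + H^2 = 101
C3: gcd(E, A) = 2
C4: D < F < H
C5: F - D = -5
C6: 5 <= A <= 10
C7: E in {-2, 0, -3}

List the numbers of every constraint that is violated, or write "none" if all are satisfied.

No — constraints 4, 6, 7 are not satisfied.

C1: values 2, 4, 10 are pairwise distinct  OK
C2: F^2 + H^2 = (-1)^2 + 10^2 = 1 + 100 = 101  OK
C3: gcd(2, 4) = 2  OK
C4: values 4, -1, 10; D = 4 is not < F = -1  FAIL
C5: F - D = -1 - 4 = -5  OK
C6: A = 4 is outside [5, 10]  FAIL
C7: E = 2 is not in {-2, 0, -3}  FAIL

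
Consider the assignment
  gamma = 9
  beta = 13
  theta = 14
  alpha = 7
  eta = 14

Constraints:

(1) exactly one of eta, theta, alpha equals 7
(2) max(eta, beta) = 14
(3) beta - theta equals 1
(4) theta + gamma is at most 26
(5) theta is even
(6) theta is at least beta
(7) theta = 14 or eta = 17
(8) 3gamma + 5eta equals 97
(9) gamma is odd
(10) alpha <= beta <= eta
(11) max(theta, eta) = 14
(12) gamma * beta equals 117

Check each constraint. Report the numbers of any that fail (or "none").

Violated: 3.

(1) eta=14, theta=14, alpha=7; 1 of them equals 7 — holds.
(2) max(14, 13) = 14 — holds.
(3) beta - theta = 13 - 14 = -1, not 1 — fails.
(4) theta + gamma = 14 + 9 = 23; 23 ≤ 26 — holds.
(5) theta = 14 is even — holds.
(6) theta = 14, beta = 13; 14 ≥ 13 — holds.
(7) theta = 14 = 14 (first disjunct) — holds.
(8) 3gamma + 5eta = 3(9) + 5(14) = 97 — holds.
(9) gamma = 9 is odd — holds.
(10) values 7 <= 13 <= 14 — holds.
(11) max(14, 14) = 14 — holds.
(12) gamma * beta = 9 * 13 = 117 — holds.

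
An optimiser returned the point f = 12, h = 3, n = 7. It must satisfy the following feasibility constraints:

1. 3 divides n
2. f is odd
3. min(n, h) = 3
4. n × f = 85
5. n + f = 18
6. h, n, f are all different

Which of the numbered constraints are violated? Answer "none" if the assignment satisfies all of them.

The assignment fails constraints 1, 2, 4, and 5.

1. 7 = 3×2 + 1, so 3 does not divide 7  FAIL
2. f = 12 is even  FAIL
3. min(7, 3) = 3  OK
4. n × f = 7 × 12 = 84, not 85  FAIL
5. n + f = 7 + 12 = 19, not 18  FAIL
6. values 3, 7, 12 are pairwise distinct  OK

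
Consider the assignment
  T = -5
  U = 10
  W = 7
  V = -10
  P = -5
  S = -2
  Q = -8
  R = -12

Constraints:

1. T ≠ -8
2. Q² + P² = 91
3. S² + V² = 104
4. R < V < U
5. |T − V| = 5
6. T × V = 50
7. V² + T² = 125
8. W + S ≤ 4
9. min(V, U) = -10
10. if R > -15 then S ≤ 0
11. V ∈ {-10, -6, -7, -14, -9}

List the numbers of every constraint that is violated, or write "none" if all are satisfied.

The assignment fails constraints 2 and 8.

1. T = -5, and -5 ≠ -8 — satisfied.
2. Q² + P² = (-8)² + (-5)² = 64 + 25 = 89, not 91 — violated.
3. S² + V² = (-2)² + (-10)² = 4 + 100 = 104 — satisfied.
4. values -12 < -10 < 10 — satisfied.
5. |-5 − (-10)| = 5 — satisfied.
6. T × V = -5 × (-10) = 50 — satisfied.
7. V² + T² = (-10)² + (-5)² = 100 + 25 = 125 — satisfied.
8. W + S = 7 + (-2) = 5; 5 > 4, bound 4 not met — violated.
9. min(-10, 10) = -10 — satisfied.
10. R = -12 > -15, so we need S ≤ 0; S = -2 ≤ 0 — satisfied.
11. V = -10 is in {-10, -6, -7, -14, -9} — satisfied.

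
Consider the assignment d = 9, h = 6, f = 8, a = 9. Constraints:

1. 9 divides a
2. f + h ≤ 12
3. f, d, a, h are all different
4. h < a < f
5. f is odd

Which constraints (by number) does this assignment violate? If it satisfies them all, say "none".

1. 9 / 9 = 1, so 9 divides 9 — holds.
2. f + h = 8 + 6 = 14; 14 > 12, bound 12 not met — fails.
3. d = a = 9, not all different — fails.
4. values 6, 9, 8; a = 9 is not < f = 8 — fails.
5. f = 8 is even — fails.

Constraints 2, 3, 4, 5 do not hold.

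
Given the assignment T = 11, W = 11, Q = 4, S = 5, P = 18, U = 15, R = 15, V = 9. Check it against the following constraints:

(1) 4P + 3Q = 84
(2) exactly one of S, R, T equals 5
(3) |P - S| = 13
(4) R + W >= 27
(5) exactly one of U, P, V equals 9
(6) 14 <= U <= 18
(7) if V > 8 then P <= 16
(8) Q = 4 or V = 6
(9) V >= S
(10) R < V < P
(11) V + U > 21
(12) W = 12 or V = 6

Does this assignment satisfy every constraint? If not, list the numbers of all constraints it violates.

Constraints 4, 7, 10, 12 do not hold.

(1) 4P + 3Q = 4(18) + 3(4) = 84  holds
(2) S=5, R=15, T=11; 1 of them equals 5  holds
(3) |18 - 5| = 13  holds
(4) R + W = 15 + 11 = 26; 26 < 27, bound 27 not met  fails
(5) U=15, P=18, V=9; 1 of them equals 9  holds
(6) U = 15 lies in [14, 18]  holds
(7) V = 9 > 8, so we need P ≤ 16; but P = 18 > 16  fails
(8) Q = 4 = 4 (first disjunct)  holds
(9) V = 9, S = 5; 9 ≥ 5  holds
(10) values 15, 9, 18; R = 15 is not < V = 9  fails
(11) V + U = 9 + 15 = 24; 24 > 21  holds
(12) W = 11 ≠ 12 and V = 9 ≠ 6; both disjuncts false  fails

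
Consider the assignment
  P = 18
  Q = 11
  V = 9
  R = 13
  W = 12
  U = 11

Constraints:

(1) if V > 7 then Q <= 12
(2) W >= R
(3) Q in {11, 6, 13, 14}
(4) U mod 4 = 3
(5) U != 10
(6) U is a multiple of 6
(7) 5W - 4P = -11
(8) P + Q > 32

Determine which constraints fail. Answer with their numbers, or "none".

Constraints 2, 6, 7, and 8 are violated.

(1) V = 9 > 7, so we need Q ≤ 12; Q = 11 ≤ 12 — satisfied.
(2) W = 12, R = 13; 12 < 13 (want ≥) — violated.
(3) Q = 11 is in {11, 6, 13, 14} — satisfied.
(4) 11 mod 4 = 3 — satisfied.
(5) U = 11, and 11 ≠ 10 — satisfied.
(6) 11 = 6*1 + 5, so 6 does not divide 11 — violated.
(7) 5W - 4P = 5(12) - 4(18) = -12, not -11 — violated.
(8) P + Q = 18 + 11 = 29; 29 ≤ 32, bound 32 not met — violated.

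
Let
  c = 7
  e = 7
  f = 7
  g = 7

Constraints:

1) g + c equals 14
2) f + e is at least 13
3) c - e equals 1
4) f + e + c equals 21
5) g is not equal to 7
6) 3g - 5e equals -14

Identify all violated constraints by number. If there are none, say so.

1) g + c = 7 + 7 = 14 — OK.
2) f + e = 7 + 7 = 14; 14 ≥ 13 — OK.
3) c - e = 7 - 7 = 0, not 1 — violated.
4) f + e + c = 7 + 7 + 7 = 21 — OK.
5) g = 7, but 7 is required to differ — violated.
6) 3g - 5e = 3(7) - 5(7) = -14 — OK.

Constraints 3 and 5 do not hold.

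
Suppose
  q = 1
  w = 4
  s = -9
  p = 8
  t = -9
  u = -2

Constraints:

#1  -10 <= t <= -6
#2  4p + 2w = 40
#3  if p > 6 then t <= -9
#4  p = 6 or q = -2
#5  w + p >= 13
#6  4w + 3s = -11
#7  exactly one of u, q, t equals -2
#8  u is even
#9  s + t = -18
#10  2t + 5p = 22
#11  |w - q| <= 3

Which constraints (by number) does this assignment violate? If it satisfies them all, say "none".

#1 t = -9 lies in [-10, -6] — holds.
#2 4p + 2w = 4(8) + 2(4) = 40 — holds.
#3 p = 8 > 6, so we need t ≤ -9; t = -9 ≤ -9 — holds.
#4 p = 8 ≠ 6 and q = 1 ≠ -2; both disjuncts false — does not hold.
#5 w + p = 4 + 8 = 12; 12 < 13, bound 13 not met — does not hold.
#6 4w + 3s = 4(4) + 3(-9) = -11 — holds.
#7 u=-2, q=1, t=-9; 1 of them equals -2 — holds.
#8 u = -2 is even — holds.
#9 s + t = -9 + (-9) = -18 — holds.
#10 2t + 5p = 2(-9) + 5(8) = 22 — holds.
#11 |4 - 1| = 3; 3 ≤ 3 — holds.

No — constraints 4 and 5 are not satisfied.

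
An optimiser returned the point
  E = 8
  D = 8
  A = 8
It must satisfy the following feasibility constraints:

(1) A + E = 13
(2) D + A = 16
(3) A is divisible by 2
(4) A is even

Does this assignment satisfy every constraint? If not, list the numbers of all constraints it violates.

(1) A + E = 8 + 8 = 16, not 13 — violated.
(2) D + A = 8 + 8 = 16 — OK.
(3) 8 / 2 = 4, so 2 divides 8 — OK.
(4) A = 8 is even — OK.

No — constraint 1 is not satisfied.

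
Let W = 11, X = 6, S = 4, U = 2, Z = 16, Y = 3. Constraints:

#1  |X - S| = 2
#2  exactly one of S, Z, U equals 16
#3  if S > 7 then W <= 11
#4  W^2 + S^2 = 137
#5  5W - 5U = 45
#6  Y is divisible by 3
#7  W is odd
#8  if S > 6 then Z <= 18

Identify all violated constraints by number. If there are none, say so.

#1 |6 - 4| = 2 — satisfied.
#2 S=4, Z=16, U=2; 1 of them equals 16 — satisfied.
#3 S = 4, not > 7; antecedent false, conditional vacuously true — satisfied.
#4 W^2 + S^2 = 11^2 + 4^2 = 121 + 16 = 137 — satisfied.
#5 5W - 5U = 5(11) - 5(2) = 45 — satisfied.
#6 3 / 3 = 1, so 3 divides 3 — satisfied.
#7 W = 11 is odd — satisfied.
#8 S = 4, not > 6; antecedent false, conditional vacuously true — satisfied.

Yes — all constraints hold.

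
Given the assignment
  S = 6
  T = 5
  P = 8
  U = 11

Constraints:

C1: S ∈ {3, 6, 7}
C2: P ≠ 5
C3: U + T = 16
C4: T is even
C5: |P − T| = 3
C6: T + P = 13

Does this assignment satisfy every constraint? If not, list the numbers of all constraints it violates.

C1: S = 6 is in {3, 6, 7}  true
C2: P = 8, and 8 ≠ 5  true
C3: U + T = 11 + 5 = 16  true
C4: T = 5 is odd  false
C5: |8 − 5| = 3  true
C6: T + P = 5 + 8 = 13  true

Constraint 4 does not hold.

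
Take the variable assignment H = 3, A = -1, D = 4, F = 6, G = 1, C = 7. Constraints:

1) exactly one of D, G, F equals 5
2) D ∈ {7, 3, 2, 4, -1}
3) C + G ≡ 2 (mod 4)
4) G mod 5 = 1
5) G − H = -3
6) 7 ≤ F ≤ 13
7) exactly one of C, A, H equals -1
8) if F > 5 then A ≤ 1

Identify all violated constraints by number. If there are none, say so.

Constraints 1, 3, 5, and 6 are violated.

1) D=4, G=1, F=6; 0 of them equal 5, not exactly one  ✘
2) D = 4 is in {7, 3, 2, 4, -1}  ✔
3) C + G = 8; 8 mod 4 = 0, not 2  ✘
4) 1 mod 5 = 1  ✔
5) G − H = 1 − 3 = -2, not -3  ✘
6) F = 6 is outside [7, 13]  ✘
7) C=7, A=-1, H=3; 1 of them equals -1  ✔
8) F = 6 > 5, so we need A ≤ 1; A = -1 ≤ 1  ✔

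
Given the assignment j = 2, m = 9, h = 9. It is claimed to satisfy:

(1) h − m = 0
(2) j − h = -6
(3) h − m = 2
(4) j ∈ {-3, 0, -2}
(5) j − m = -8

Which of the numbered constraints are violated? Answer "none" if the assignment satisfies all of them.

(1) h − m = 9 − 9 = 0 — satisfied.
(2) j − h = 2 − 9 = -7, not -6 — violated.
(3) h − m = 9 − 9 = 0, not 2 — violated.
(4) j = 2 is not in {-3, 0, -2} — violated.
(5) j − m = 2 − 9 = -7, not -8 — violated.

Constraints 2, 3, 4, 5 do not hold.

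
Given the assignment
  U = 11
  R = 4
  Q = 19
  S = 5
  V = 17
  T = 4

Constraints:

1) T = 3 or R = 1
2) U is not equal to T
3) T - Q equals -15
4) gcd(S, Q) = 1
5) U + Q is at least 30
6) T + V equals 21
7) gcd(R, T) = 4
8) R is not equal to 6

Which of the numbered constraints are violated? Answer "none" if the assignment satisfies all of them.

Constraint 1 does not hold.

1) T = 4 ≠ 3 and R = 4 ≠ 1; both disjuncts false  fails
2) U = 11, T = 4; distinct  holds
3) T - Q = 4 - 19 = -15  holds
4) gcd(5, 19) = 1  holds
5) U + Q = 11 + 19 = 30; 30 ≥ 30  holds
6) T + V = 4 + 17 = 21  holds
7) gcd(4, 4) = 4  holds
8) R = 4, and 4 ≠ 6  holds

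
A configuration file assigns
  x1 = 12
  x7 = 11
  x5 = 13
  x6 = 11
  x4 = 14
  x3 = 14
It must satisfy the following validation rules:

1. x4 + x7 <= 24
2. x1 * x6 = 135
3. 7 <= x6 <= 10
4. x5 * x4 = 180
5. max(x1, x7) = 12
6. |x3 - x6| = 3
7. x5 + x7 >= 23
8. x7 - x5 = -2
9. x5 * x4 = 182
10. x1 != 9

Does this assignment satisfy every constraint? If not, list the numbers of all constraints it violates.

1. x4 + x7 = 14 + 11 = 25; 25 > 24, bound 24 not met — violated.
2. x1 * x6 = 12 * 11 = 132, not 135 — violated.
3. x6 = 11 is outside [7, 10] — violated.
4. x5 * x4 = 13 * 14 = 182, not 180 — violated.
5. max(12, 11) = 12 — OK.
6. |14 - 11| = 3 — OK.
7. x5 + x7 = 13 + 11 = 24; 24 ≥ 23 — OK.
8. x7 - x5 = 11 - 13 = -2 — OK.
9. x5 * x4 = 13 * 14 = 182 — OK.
10. x1 = 12, and 12 ≠ 9 — OK.

Violated: 1, 2, 3, 4.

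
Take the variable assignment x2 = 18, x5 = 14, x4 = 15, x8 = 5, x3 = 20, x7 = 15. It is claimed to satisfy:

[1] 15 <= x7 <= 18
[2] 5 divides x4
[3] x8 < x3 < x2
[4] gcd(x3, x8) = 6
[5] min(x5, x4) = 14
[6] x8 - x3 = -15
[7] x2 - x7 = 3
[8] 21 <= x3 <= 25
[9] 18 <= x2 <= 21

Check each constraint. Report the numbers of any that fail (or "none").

[1] x7 = 15 lies in [15, 18] — OK.
[2] 15 / 5 = 3, so 5 divides 15 — OK.
[3] values 5, 20, 18; x3 = 20 is not < x2 = 18 — violated.
[4] gcd(20, 5) = 5, not 6 — violated.
[5] min(14, 15) = 14 — OK.
[6] x8 - x3 = 5 - 20 = -15 — OK.
[7] x2 - x7 = 18 - 15 = 3 — OK.
[8] x3 = 20 is outside [21, 25] — violated.
[9] x2 = 18 lies in [18, 21] — OK.

Constraints 3, 4, and 8 do not hold.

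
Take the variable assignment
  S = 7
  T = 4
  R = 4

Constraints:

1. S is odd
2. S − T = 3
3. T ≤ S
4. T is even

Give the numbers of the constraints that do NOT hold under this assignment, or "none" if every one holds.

None — every constraint holds.

1. S = 7 is odd — OK.
2. S − T = 7 − 4 = 3 — OK.
3. T = 4, S = 7; 4 ≤ 7 — OK.
4. T = 4 is even — OK.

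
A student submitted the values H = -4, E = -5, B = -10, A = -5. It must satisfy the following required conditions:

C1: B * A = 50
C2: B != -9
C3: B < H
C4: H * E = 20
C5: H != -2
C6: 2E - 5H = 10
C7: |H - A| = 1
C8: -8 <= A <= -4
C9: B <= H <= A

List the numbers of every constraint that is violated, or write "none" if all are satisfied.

Constraint 9 is violated.

C1: B * A = -10 * (-5) = 50  OK
C2: B = -10, and -10 ≠ -9  OK
C3: B = -10, H = -4; -10 < -4  OK
C4: H * E = -4 * (-5) = 20  OK
C5: H = -4, and -4 ≠ -2  OK
C6: 2E - 5H = 2(-5) - 5(-4) = 10  OK
C7: |-4 - (-5)| = 1  OK
C8: A = -5 lies in [-8, -4]  OK
C9: values -10, -4, -5; H = -4 is not <= A = -5  FAIL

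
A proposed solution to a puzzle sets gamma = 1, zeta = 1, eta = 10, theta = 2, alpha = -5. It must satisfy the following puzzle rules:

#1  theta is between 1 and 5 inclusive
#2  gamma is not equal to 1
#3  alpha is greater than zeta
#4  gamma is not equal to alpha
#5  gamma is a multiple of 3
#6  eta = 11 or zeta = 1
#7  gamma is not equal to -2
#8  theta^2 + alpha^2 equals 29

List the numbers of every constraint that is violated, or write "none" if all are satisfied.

Constraints 2, 3, 5 are violated.

#1 theta = 2 lies in [1, 5]  holds
#2 gamma = 1, but 1 is required to differ  fails
#3 alpha = -5, zeta = 1; -5 ≤ 1 (want >)  fails
#4 gamma = 1, alpha = -5; distinct  holds
#5 1 = 3*0 + 1, so 3 does not divide 1  fails
#6 eta = 10 ≠ 11, but zeta = 1 = 1 (second disjunct)  holds
#7 gamma = 1, and 1 ≠ -2  holds
#8 theta^2 + alpha^2 = 2^2 + (-5)^2 = 4 + 25 = 29  holds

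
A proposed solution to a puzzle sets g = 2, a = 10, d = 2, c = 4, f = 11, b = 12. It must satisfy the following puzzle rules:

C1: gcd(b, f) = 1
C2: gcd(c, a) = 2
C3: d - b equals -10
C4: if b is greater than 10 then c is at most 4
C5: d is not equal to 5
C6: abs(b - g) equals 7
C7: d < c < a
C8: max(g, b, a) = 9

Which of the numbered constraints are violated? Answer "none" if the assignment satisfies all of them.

C1: gcd(12, 11) = 1 — satisfied.
C2: gcd(4, 10) = 2 — satisfied.
C3: d - b = 2 - 12 = -10 — satisfied.
C4: b = 12 > 10, so we need c ≤ 4; c = 4 ≤ 4 — satisfied.
C5: d = 2, and 2 ≠ 5 — satisfied.
C6: abs(12 - 2) = 10, not 7 — violated.
C7: values 2 < 4 < 10 — satisfied.
C8: max(2, 12, 10) = 12, not 9 — violated.

Constraints 6 and 8 are violated.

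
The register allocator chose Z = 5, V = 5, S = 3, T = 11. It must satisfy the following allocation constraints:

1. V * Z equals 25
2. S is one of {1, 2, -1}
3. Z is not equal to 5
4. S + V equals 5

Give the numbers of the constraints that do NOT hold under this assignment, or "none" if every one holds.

1. V * Z = 5 * 5 = 25 — holds.
2. S = 3 is not in {1, 2, -1} — fails.
3. Z = 5, but 5 is required to differ — fails.
4. S + V = 3 + 5 = 8, not 5 — fails.

Constraints 2, 3, and 4 do not hold.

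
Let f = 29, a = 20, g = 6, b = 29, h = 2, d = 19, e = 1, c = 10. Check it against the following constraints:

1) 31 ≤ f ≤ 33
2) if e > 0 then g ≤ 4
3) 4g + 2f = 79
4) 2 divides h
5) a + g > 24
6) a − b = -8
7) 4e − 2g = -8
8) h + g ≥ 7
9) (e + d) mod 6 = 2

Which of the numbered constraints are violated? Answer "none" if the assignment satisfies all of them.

No — constraints 1, 2, 3, 6 are not satisfied.

1) f = 29 is outside [31, 33]  FAIL
2) e = 1 > 0, so we need g ≤ 4; but g = 6 > 4  FAIL
3) 4g + 2f = 4(6) + 2(29) = 82, not 79  FAIL
4) 2 / 2 = 1, so 2 divides 2  OK
5) a + g = 20 + 6 = 26; 26 > 24  OK
6) a − b = 20 − 29 = -9, not -8  FAIL
7) 4e − 2g = 4(1) − 2(6) = -8  OK
8) h + g = 2 + 6 = 8; 8 ≥ 7  OK
9) e + d = 20; 20 mod 6 = 2  OK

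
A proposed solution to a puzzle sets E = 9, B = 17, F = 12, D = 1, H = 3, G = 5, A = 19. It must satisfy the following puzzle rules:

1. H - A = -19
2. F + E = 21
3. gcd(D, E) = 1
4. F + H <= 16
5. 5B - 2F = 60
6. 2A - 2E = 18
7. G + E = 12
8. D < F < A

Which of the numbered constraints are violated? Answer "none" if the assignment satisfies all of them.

1. H - A = 3 - 19 = -16, not -19 — does not hold.
2. F + E = 12 + 9 = 21 — holds.
3. gcd(1, 9) = 1 — holds.
4. F + H = 12 + 3 = 15; 15 ≤ 16 — holds.
5. 5B - 2F = 5(17) - 2(12) = 61, not 60 — does not hold.
6. 2A - 2E = 2(19) - 2(9) = 20, not 18 — does not hold.
7. G + E = 5 + 9 = 14, not 12 — does not hold.
8. values 1 < 12 < 19 — holds.

Constraints 1, 5, 6, and 7 do not hold.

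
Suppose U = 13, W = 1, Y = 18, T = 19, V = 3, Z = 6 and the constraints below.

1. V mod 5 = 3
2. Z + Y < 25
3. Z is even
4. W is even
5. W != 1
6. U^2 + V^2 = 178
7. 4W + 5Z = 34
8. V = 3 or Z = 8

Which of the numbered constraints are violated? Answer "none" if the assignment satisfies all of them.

Constraints 4 and 5 do not hold.

1. 3 mod 5 = 3  yes
2. Z + Y = 6 + 18 = 24; 24 < 25  yes
3. Z = 6 is even  yes
4. W = 1 is odd  no
5. W = 1, but 1 is required to differ  no
6. U^2 + V^2 = 13^2 + 3^2 = 169 + 9 = 178  yes
7. 4W + 5Z = 4(1) + 5(6) = 34  yes
8. V = 3 = 3 (first disjunct)  yes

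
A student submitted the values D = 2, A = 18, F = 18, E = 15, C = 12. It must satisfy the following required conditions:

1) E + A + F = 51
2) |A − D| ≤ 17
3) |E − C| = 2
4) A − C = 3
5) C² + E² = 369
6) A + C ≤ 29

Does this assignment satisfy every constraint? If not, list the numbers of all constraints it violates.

Constraints 3, 4, and 6 are violated.

1) E + A + F = 15 + 18 + 18 = 51 — holds.
2) |18 − 2| = 16; 16 ≤ 17 — holds.
3) |15 − 12| = 3, not 2 — does not hold.
4) A − C = 18 − 12 = 6, not 3 — does not hold.
5) C² + E² = 12² + 15² = 144 + 225 = 369 — holds.
6) A + C = 18 + 12 = 30; 30 > 29, bound 29 not met — does not hold.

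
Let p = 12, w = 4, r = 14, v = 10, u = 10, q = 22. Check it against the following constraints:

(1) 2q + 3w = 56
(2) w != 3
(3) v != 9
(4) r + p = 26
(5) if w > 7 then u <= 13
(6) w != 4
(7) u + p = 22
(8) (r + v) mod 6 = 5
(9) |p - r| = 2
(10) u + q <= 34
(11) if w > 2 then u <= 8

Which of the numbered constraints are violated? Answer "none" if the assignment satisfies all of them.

(1) 2q + 3w = 2(22) + 3(4) = 56  ✔
(2) w = 4, and 4 ≠ 3  ✔
(3) v = 10, and 10 ≠ 9  ✔
(4) r + p = 14 + 12 = 26  ✔
(5) w = 4, not > 7; antecedent false, conditional vacuously true  ✔
(6) w = 4, but 4 is required to differ  ✘
(7) u + p = 10 + 12 = 22  ✔
(8) r + v = 24; 24 mod 6 = 0, not 5  ✘
(9) |12 - 14| = 2  ✔
(10) u + q = 10 + 22 = 32; 32 ≤ 34  ✔
(11) w = 4 > 2, so we need u ≤ 8; but u = 10 > 8  ✘

The assignment fails constraints 6, 8, and 11.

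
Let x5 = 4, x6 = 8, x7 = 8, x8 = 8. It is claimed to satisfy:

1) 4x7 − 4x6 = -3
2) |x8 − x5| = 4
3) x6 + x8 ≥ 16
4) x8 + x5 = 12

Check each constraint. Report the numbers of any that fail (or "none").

1) 4x7 − 4x6 = 4(8) − 4(8) = 0, not -3 — fails.
2) |8 − 4| = 4 — holds.
3) x6 + x8 = 8 + 8 = 16; 16 ≥ 16 — holds.
4) x8 + x5 = 8 + 4 = 12 — holds.

No — constraint 1 is not satisfied.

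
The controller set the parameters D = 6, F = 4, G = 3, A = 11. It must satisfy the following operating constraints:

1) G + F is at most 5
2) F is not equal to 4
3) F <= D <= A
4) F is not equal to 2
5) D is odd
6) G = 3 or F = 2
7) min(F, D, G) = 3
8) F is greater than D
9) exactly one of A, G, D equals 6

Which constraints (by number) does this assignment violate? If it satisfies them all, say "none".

Constraints 1, 2, 5, 8 are violated.

1) G + F = 3 + 4 = 7; 7 > 5, bound 5 not met — violated.
2) F = 4, but 4 is required to differ — violated.
3) values 4 <= 6 <= 11 — OK.
4) F = 4, and 4 ≠ 2 — OK.
5) D = 6 is even — violated.
6) G = 3 = 3 (first disjunct) — OK.
7) min(4, 6, 3) = 3 — OK.
8) F = 4, D = 6; 4 ≤ 6 (want >) — violated.
9) A=11, G=3, D=6; 1 of them equals 6 — OK.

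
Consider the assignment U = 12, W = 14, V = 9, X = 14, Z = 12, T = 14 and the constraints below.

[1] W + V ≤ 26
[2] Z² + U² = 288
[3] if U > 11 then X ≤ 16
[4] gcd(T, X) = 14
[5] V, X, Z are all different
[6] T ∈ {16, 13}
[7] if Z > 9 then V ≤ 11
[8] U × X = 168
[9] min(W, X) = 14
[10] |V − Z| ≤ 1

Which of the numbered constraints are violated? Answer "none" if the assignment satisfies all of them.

[1] W + V = 14 + 9 = 23; 23 ≤ 26 — OK.
[2] Z² + U² = 12² + 12² = 144 + 144 = 288 — OK.
[3] U = 12 > 11, so we need X ≤ 16; X = 14 ≤ 16 — OK.
[4] gcd(14, 14) = 14 — OK.
[5] values 9, 14, 12 are pairwise distinct — OK.
[6] T = 14 is not in {16, 13} — violated.
[7] Z = 12 > 9, so we need V ≤ 11; V = 9 ≤ 11 — OK.
[8] U × X = 12 × 14 = 168 — OK.
[9] min(14, 14) = 14 — OK.
[10] |9 − 12| = 3; 3 > 1, exceeds bound 1 — violated.

The assignment fails constraints 6 and 10.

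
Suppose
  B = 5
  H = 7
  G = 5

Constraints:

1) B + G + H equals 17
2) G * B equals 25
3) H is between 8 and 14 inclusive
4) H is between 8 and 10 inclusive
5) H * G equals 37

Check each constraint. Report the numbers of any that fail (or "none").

No — constraints 3, 4, and 5 are not satisfied.

1) B + G + H = 5 + 5 + 7 = 17 — holds.
2) G * B = 5 * 5 = 25 — holds.
3) H = 7 is outside [8, 14] — fails.
4) H = 7 is outside [8, 10] — fails.
5) H * G = 7 * 5 = 35, not 37 — fails.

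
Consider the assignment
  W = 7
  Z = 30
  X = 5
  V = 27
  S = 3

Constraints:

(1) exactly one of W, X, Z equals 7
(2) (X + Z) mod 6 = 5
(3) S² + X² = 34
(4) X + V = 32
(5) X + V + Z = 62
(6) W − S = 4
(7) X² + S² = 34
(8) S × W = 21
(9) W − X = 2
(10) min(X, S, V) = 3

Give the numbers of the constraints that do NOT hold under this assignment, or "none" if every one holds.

(1) W=7, X=5, Z=30; 1 of them equals 7  ✔
(2) X + Z = 35; 35 mod 6 = 5  ✔
(3) S² + X² = 3² + 5² = 9 + 25 = 34  ✔
(4) X + V = 5 + 27 = 32  ✔
(5) X + V + Z = 5 + 27 + 30 = 62  ✔
(6) W − S = 7 − 3 = 4  ✔
(7) X² + S² = 5² + 3² = 25 + 9 = 34  ✔
(8) S × W = 3 × 7 = 21  ✔
(9) W − X = 7 − 5 = 2  ✔
(10) min(5, 3, 27) = 3  ✔

The assignment satisfies every constraint.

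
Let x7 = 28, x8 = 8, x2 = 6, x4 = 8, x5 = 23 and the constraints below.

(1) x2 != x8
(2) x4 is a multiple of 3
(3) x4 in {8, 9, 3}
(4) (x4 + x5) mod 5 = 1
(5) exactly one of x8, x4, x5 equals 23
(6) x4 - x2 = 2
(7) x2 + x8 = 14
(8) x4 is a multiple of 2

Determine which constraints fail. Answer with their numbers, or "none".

No — constraint 2 is not satisfied.

(1) x2 = 6, x8 = 8; distinct  true
(2) 8 = 3*2 + 2, so 3 does not divide 8  false
(3) x4 = 8 is in {8, 9, 3}  true
(4) x4 + x5 = 31; 31 mod 5 = 1  true
(5) x8=8, x4=8, x5=23; 1 of them equals 23  true
(6) x4 - x2 = 8 - 6 = 2  true
(7) x2 + x8 = 6 + 8 = 14  true
(8) 8 / 2 = 4, so 2 divides 8  true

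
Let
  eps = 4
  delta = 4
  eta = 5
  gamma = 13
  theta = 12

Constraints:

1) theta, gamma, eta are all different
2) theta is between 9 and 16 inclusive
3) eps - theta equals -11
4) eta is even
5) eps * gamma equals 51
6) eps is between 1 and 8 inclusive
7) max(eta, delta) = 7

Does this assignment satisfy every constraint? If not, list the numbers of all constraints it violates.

No — constraints 3, 4, 5, and 7 are not satisfied.

1) values 12, 13, 5 are pairwise distinct — holds.
2) theta = 12 lies in [9, 16] — holds.
3) eps - theta = 4 - 12 = -8, not -11 — fails.
4) eta = 5 is odd — fails.
5) eps * gamma = 4 * 13 = 52, not 51 — fails.
6) eps = 4 lies in [1, 8] — holds.
7) max(5, 4) = 5, not 7 — fails.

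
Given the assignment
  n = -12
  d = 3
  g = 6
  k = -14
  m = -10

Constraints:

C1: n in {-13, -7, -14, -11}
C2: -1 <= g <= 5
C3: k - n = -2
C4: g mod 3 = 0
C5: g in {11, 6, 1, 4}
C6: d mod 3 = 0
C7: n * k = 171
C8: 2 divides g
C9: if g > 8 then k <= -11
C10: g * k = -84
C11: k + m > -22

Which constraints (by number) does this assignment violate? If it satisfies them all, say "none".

No — constraints 1, 2, 7, and 11 are not satisfied.

C1: n = -12 is not in {-13, -7, -14, -11} — violated.
C2: g = 6 is outside [-1, 5] — violated.
C3: k - n = -14 - (-12) = -2 — satisfied.
C4: 6 mod 3 = 0 — satisfied.
C5: g = 6 is in {11, 6, 1, 4} — satisfied.
C6: 3 mod 3 = 0 — satisfied.
C7: n * k = -12 * (-14) = 168, not 171 — violated.
C8: 6 / 2 = 3, so 2 divides 6 — satisfied.
C9: g = 6, not > 8; antecedent false, conditional vacuously true — satisfied.
C10: g * k = 6 * (-14) = -84 — satisfied.
C11: k + m = -14 + (-10) = -24; -24 ≤ -22, bound -22 not met — violated.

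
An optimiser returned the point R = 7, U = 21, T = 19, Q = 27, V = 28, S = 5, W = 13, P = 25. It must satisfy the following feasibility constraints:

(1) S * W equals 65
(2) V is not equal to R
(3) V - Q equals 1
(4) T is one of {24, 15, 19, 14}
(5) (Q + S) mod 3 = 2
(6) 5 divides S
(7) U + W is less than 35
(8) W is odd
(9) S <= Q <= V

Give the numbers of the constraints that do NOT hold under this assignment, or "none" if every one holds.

No violations.

(1) S * W = 5 * 13 = 65  ✔
(2) V = 28, R = 7; distinct  ✔
(3) V - Q = 28 - 27 = 1  ✔
(4) T = 19 is in {24, 15, 19, 14}  ✔
(5) Q + S = 32; 32 mod 3 = 2  ✔
(6) 5 / 5 = 1, so 5 divides 5  ✔
(7) U + W = 21 + 13 = 34; 34 < 35  ✔
(8) W = 13 is odd  ✔
(9) values 5 <= 27 <= 28  ✔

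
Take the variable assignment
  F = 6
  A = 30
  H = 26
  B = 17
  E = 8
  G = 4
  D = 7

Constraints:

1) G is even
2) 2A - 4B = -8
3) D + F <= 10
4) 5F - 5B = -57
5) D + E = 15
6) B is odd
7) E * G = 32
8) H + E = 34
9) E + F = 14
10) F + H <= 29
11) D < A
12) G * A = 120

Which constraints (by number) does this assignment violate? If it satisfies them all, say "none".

Violated: 3, 4, and 10.

1) G = 4 is even — holds.
2) 2A - 4B = 2(30) - 4(17) = -8 — holds.
3) D + F = 7 + 6 = 13; 13 > 10, bound 10 not met — does not hold.
4) 5F - 5B = 5(6) - 5(17) = -55, not -57 — does not hold.
5) D + E = 7 + 8 = 15 — holds.
6) B = 17 is odd — holds.
7) E * G = 8 * 4 = 32 — holds.
8) H + E = 26 + 8 = 34 — holds.
9) E + F = 8 + 6 = 14 — holds.
10) F + H = 6 + 26 = 32; 32 > 29, bound 29 not met — does not hold.
11) D = 7, A = 30; 7 < 30 — holds.
12) G * A = 4 * 30 = 120 — holds.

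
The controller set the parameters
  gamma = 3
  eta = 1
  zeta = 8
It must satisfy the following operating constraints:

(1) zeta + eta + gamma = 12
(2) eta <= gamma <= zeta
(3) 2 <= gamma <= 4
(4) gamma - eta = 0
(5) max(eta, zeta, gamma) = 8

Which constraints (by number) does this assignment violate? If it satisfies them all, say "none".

(1) zeta + eta + gamma = 8 + 1 + 3 = 12 — OK.
(2) values 1 <= 3 <= 8 — OK.
(3) gamma = 3 lies in [2, 4] — OK.
(4) gamma - eta = 3 - 1 = 2, not 0 — violated.
(5) max(1, 8, 3) = 8 — OK.

Constraint 4 does not hold.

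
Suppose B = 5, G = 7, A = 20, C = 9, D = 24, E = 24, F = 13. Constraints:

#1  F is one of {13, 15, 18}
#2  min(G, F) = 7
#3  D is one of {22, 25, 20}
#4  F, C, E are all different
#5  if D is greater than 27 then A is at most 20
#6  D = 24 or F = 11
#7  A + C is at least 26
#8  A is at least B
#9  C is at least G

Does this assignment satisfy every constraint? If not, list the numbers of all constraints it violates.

No — constraint 3 is not satisfied.

#1 F = 13 is in {13, 15, 18}  yes
#2 min(7, 13) = 7  yes
#3 D = 24 is not in {22, 25, 20}  no
#4 values 13, 9, 24 are pairwise distinct  yes
#5 D = 24, not > 27; antecedent false, conditional vacuously true  yes
#6 D = 24 = 24 (first disjunct)  yes
#7 A + C = 20 + 9 = 29; 29 ≥ 26  yes
#8 A = 20, B = 5; 20 ≥ 5  yes
#9 C = 9, G = 7; 9 ≥ 7  yes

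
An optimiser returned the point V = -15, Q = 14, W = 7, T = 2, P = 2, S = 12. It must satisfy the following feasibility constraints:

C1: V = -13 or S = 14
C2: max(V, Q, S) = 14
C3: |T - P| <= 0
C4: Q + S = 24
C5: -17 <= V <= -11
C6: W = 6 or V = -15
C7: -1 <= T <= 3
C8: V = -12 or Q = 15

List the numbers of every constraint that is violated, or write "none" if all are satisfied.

Constraints 1, 4, and 8 are violated.

C1: V = -15 ≠ -13 and S = 12 ≠ 14; both disjuncts false  false
C2: max(-15, 14, 12) = 14  true
C3: |2 - 2| = 0; 0 ≤ 0  true
C4: Q + S = 14 + 12 = 26, not 24  false
C5: V = -15 lies in [-17, -11]  true
C6: W = 7 ≠ 6, but V = -15 = -15 (second disjunct)  true
C7: T = 2 lies in [-1, 3]  true
C8: V = -15 ≠ -12 and Q = 14 ≠ 15; both disjuncts false  false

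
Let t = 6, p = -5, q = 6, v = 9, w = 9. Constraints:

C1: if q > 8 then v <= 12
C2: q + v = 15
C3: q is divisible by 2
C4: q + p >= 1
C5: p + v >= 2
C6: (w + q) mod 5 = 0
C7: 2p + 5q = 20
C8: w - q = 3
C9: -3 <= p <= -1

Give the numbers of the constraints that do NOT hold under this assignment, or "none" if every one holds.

C1: q = 6, not > 8; antecedent false, conditional vacuously true  yes
C2: q + v = 6 + 9 = 15  yes
C3: 6 / 2 = 3, so 2 divides 6  yes
C4: q + p = 6 + (-5) = 1; 1 ≥ 1  yes
C5: p + v = -5 + 9 = 4; 4 ≥ 2  yes
C6: w + q = 15; 15 mod 5 = 0  yes
C7: 2p + 5q = 2(-5) + 5(6) = 20  yes
C8: w - q = 9 - 6 = 3  yes
C9: p = -5 is outside [-3, -1]  no

Violated: 9.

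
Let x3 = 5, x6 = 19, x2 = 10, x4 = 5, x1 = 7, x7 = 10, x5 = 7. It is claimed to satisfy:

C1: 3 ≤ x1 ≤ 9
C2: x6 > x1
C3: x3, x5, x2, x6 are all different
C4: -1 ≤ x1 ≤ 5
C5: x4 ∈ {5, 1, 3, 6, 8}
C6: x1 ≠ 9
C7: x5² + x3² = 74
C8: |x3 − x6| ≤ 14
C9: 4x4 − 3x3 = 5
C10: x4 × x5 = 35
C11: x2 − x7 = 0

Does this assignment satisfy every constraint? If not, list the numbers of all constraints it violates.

C1: x1 = 7 lies in [3, 9]  ✓
C2: x6 = 19, x1 = 7; 19 > 7  ✓
C3: values 5, 7, 10, 19 are pairwise distinct  ✓
C4: x1 = 7 is outside [-1, 5]  ✗
C5: x4 = 5 is in {5, 1, 3, 6, 8}  ✓
C6: x1 = 7, and 7 ≠ 9  ✓
C7: x5² + x3² = 7² + 5² = 49 + 25 = 74  ✓
C8: |5 − 19| = 14; 14 ≤ 14  ✓
C9: 4x4 − 3x3 = 4(5) − 3(5) = 5  ✓
C10: x4 × x5 = 5 × 7 = 35  ✓
C11: x2 − x7 = 10 − 10 = 0  ✓

The assignment fails constraint 4.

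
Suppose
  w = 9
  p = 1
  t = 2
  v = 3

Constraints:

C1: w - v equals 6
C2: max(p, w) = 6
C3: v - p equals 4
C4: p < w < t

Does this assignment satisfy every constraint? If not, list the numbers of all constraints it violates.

No — constraints 2, 3, and 4 are not satisfied.

C1: w - v = 9 - 3 = 6  ✓
C2: max(1, 9) = 9, not 6  ✗
C3: v - p = 3 - 1 = 2, not 4  ✗
C4: values 1, 9, 2; w = 9 is not < t = 2  ✗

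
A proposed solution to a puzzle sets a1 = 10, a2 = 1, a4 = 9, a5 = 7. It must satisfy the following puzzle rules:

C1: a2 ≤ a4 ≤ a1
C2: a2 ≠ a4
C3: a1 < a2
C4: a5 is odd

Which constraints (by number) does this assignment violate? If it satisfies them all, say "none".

C1: values 1 ≤ 9 ≤ 10  ✓
C2: a2 = 1, a4 = 9; distinct  ✓
C3: a1 = 10, a2 = 1; 10 ≥ 1 (want <)  ✗
C4: a5 = 7 is odd  ✓

Violated: 3.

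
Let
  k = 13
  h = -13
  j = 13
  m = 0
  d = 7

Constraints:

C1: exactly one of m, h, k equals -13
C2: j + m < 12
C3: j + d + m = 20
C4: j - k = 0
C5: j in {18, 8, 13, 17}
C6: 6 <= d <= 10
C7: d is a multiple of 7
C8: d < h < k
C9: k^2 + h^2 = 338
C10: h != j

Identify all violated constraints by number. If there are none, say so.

No — constraints 2, 8 are not satisfied.

C1: m=0, h=-13, k=13; 1 of them equals -13 — OK.
C2: j + m = 13 + 0 = 13; 13 ≥ 12, bound 12 not met — violated.
C3: j + d + m = 13 + 7 + 0 = 20 — OK.
C4: j - k = 13 - 13 = 0 — OK.
C5: j = 13 is in {18, 8, 13, 17} — OK.
C6: d = 7 lies in [6, 10] — OK.
C7: 7 / 7 = 1, so 7 divides 7 — OK.
C8: values 7, -13, 13; d = 7 is not < h = -13 — violated.
C9: k^2 + h^2 = 13^2 + (-13)^2 = 169 + 169 = 338 — OK.
C10: h = -13, j = 13; distinct — OK.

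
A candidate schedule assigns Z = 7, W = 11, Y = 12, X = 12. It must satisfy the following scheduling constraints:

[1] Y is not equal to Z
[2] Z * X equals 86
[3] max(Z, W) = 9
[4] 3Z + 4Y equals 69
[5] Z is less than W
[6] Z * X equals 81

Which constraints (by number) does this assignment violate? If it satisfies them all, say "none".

The assignment fails constraints 2, 3, 6.

[1] Y = 12, Z = 7; distinct — holds.
[2] Z * X = 7 * 12 = 84, not 86 — fails.
[3] max(7, 11) = 11, not 9 — fails.
[4] 3Z + 4Y = 3(7) + 4(12) = 69 — holds.
[5] Z = 7, W = 11; 7 < 11 — holds.
[6] Z * X = 7 * 12 = 84, not 81 — fails.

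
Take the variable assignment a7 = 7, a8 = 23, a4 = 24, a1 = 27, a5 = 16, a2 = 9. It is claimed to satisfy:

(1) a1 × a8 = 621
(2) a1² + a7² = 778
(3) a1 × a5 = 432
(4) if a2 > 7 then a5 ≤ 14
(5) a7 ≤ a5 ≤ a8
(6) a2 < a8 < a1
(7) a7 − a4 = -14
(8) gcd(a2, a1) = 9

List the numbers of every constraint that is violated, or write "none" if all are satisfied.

Violated: 4 and 7.

(1) a1 × a8 = 27 × 23 = 621  yes
(2) a1² + a7² = 27² + 7² = 729 + 49 = 778  yes
(3) a1 × a5 = 27 × 16 = 432  yes
(4) a2 = 9 > 7, so we need a5 ≤ 14; but a5 = 16 > 14  no
(5) values 7 ≤ 16 ≤ 23  yes
(6) values 9 < 23 < 27  yes
(7) a7 − a4 = 7 − 24 = -17, not -14  no
(8) gcd(9, 27) = 9  yes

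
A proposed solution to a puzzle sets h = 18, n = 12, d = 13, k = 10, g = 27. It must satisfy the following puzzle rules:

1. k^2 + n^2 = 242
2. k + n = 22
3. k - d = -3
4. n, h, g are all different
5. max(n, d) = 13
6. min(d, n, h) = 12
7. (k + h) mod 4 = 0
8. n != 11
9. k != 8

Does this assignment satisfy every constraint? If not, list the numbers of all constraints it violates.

1. k^2 + n^2 = 10^2 + 12^2 = 100 + 144 = 244, not 242  ✗
2. k + n = 10 + 12 = 22  ✓
3. k - d = 10 - 13 = -3  ✓
4. values 12, 18, 27 are pairwise distinct  ✓
5. max(12, 13) = 13  ✓
6. min(13, 12, 18) = 12  ✓
7. k + h = 28; 28 mod 4 = 0  ✓
8. n = 12, and 12 ≠ 11  ✓
9. k = 10, and 10 ≠ 8  ✓

Violated: 1.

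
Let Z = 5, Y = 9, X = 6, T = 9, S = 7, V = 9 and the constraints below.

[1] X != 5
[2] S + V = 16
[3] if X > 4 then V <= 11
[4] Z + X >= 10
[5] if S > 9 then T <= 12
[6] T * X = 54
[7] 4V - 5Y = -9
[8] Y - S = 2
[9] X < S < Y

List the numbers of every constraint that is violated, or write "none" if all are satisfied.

[1] X = 6, and 6 ≠ 5  yes
[2] S + V = 7 + 9 = 16  yes
[3] X = 6 > 4, so we need V ≤ 11; V = 9 ≤ 11  yes
[4] Z + X = 5 + 6 = 11; 11 ≥ 10  yes
[5] S = 7, not > 9; antecedent false, conditional vacuously true  yes
[6] T * X = 9 * 6 = 54  yes
[7] 4V - 5Y = 4(9) - 5(9) = -9  yes
[8] Y - S = 9 - 7 = 2  yes
[9] values 6 < 7 < 9  yes

No violations.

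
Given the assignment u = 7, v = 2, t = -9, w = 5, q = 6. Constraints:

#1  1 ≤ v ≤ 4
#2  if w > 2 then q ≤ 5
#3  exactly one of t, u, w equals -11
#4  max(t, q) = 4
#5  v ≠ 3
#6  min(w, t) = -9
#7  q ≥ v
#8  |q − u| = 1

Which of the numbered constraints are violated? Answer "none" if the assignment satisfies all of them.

No — constraints 2, 3, 4 are not satisfied.

#1 v = 2 lies in [1, 4]  yes
#2 w = 5 > 2, so we need q ≤ 5; but q = 6 > 5  no
#3 t=-9, u=7, w=5; 0 of them equal -11, not exactly one  no
#4 max(-9, 6) = 6, not 4  no
#5 v = 2, and 2 ≠ 3  yes
#6 min(5, -9) = -9  yes
#7 q = 6, v = 2; 6 ≥ 2  yes
#8 |6 − 7| = 1  yes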